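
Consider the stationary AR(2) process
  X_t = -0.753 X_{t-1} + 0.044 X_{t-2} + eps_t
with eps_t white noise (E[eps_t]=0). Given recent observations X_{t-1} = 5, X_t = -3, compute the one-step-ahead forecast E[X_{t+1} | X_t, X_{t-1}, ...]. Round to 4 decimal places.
E[X_{t+1} \mid \mathcal F_t] = 2.4790

For an AR(p) model X_t = c + sum_i phi_i X_{t-i} + eps_t, the
one-step-ahead conditional mean is
  E[X_{t+1} | X_t, ...] = c + sum_i phi_i X_{t+1-i}.
Substitute known values:
  E[X_{t+1} | ...] = (-0.753) * (-3) + (0.044) * (5)
                   = 2.4790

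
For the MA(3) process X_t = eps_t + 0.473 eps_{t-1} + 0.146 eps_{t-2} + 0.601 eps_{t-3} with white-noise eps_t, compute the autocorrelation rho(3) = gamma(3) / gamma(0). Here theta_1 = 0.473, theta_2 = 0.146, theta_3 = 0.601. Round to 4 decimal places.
\rho(3) = 0.3742

For an MA(q) process with theta_0 = 1, the autocovariance is
  gamma(k) = sigma^2 * sum_{i=0..q-k} theta_i * theta_{i+k},
and rho(k) = gamma(k) / gamma(0). Sigma^2 cancels.
  numerator   = (1)*(0.601) = 0.601.
  denominator = (1)^2 + (0.473)^2 + (0.146)^2 + (0.601)^2 = 1.606246.
  rho(3) = 0.601 / 1.606246 = 0.3742.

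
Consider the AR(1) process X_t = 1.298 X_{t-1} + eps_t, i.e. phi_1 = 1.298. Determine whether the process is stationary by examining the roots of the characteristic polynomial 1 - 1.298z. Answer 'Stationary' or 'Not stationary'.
\text{Not stationary}

The AR(p) characteristic polynomial is P(z) = 1 - 1.298z.
Stationarity requires all roots to lie outside the unit circle, i.e. |z| > 1 for every root.
This is linear in z: 1 + (-1.298) z = 0  =>  z = -1/(-1.298) = 0.770416,  |z| = 0.770416.
Moduli of all roots: 0.7704.
All moduli strictly greater than 1? No.
Verdict: Not stationary.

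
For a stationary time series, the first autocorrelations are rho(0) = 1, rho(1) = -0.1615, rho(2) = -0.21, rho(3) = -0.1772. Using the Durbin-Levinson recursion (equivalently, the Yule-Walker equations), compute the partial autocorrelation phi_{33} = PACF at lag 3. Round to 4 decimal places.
\phi_{33} = -0.2820

The PACF at lag k is phi_{kk}, the last component of the solution
to the Yule-Walker system G_k phi = r_k where
  (G_k)_{ij} = rho(|i - j|), (r_k)_i = rho(i), i,j = 1..k.
Equivalently, Durbin-Levinson gives phi_{kk} iteratively:
  phi_{11} = rho(1)
  phi_{kk} = [rho(k) - sum_{j=1..k-1} phi_{k-1,j} rho(k-j)]
            / [1 - sum_{j=1..k-1} phi_{k-1,j} rho(j)],
  phi_{k,j} = phi_{k-1,j} - phi_{kk} phi_{k-1,k-j},  j = 1..k-1.
Step k = 1:
  phi_11 = rho(1) = -0.1615.
Step k = 2:
  phi_22 = [rho(2) - phi_11 rho(1)] / [1 - phi_11 rho(1)] = [-0.21 - (-0.1615)(-0.1615)] / [1 - (-0.1615)(-0.1615)]
         = -0.23608225 / 0.97391775 = -0.242405.
  Update: phi_21 = phi_11 - phi_22 phi_11 = -0.1615 - (-0.242405)(-0.1615) = -0.200648.
Step k = 3:
  phi_33 = [rho(3) - phi_21 rho(2) - phi_22 rho(1)] / [1 - phi_21 rho(1) - phi_22 rho(2)]
    numerator   = -0.1772 - (-0.200648)(-0.21) - (-0.242405)(-0.1615) = -0.25848452
    denominator = 1 - (-0.200648)(-0.1615) - (-0.242405)(-0.21) = 0.9166903
  phi_33 = -0.25848452 / 0.9166903 = -0.282.
Therefore phi_{33} = -0.2820.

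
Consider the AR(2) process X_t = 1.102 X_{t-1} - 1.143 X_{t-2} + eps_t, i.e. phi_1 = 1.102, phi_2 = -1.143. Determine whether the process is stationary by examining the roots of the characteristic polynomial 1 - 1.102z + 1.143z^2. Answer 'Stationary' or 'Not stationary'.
\text{Not stationary}

The AR(p) characteristic polynomial is P(z) = 1 - 1.102z + 1.143z^2.
Stationarity requires all roots to lie outside the unit circle, i.e. |z| > 1 for every root.
Set 1 + (-1.102) z + (1.143) z^2 = 0, i.e. a z^2 + b z + c = 0 with a = 1.143, b = -1.102, c = 1.
Discriminant D = b^2 - 4ac = (-1.102)^2 - 4*(1.143)*1 = 1.214404 - (4.572) = -3.357596.
D < 0, so the roots are the complex-conjugate pair z = (-b +/- i sqrt(-D)) / (2a) = 0.4821 +/- 0.8016i.
For a conjugate pair |z|^2 = z * conj(z) = (product of roots) = c/a = 1/(1.143) = 0.874891, so |z| = sqrt(0.874891) = 0.9354 for both roots.
Moduli of all roots: 0.9354, 0.9354.
All moduli strictly greater than 1? No.
Verdict: Not stationary.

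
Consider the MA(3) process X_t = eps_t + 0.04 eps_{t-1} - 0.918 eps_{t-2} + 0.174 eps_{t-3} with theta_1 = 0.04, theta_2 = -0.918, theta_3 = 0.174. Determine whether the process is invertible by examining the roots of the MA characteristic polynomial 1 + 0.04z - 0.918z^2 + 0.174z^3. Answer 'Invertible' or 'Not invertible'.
\text{Not invertible}

The MA(q) characteristic polynomial is P(z) = 1 + 0.04z - 0.918z^2 + 0.174z^3.
Invertibility requires all roots to lie outside the unit circle, i.e. |z| > 1 for every root.
Degree 3: look for a simple real root z0 first, then factor out (1 - z/z0) and solve the remaining quadratic.
Testing z0 = 5: P(5) = 1 + (0.04)(5) + (-0.918)(5)^2 + (0.174)(5)^3
  = 1 + (0.2) + (-22.95) + (21.75) = 0.  So z_0 = 5 is a root, |z_0| = 5.
Divide out the factor (1 - 0.2 z) = (1 - z/z0) (since 1/z0 = 0.2):
  P(z) = (1 - 0.2 z)(1 + (0.24) z + (-0.87) z^2)
  [check: z-coef 0.24 - (0.2) = 0.04; z^2-coef -0.87 - (0.2)(0.24) = -0.918; z^3-coef -(0.2)(-0.87) = 0.174.]
Remaining roots from the quadratic factor 1 + (0.24) z + (-0.87) z^2:
  Set 1 + (0.24) z + (-0.87) z^2 = 0, i.e. a z^2 + b z + c = 0 with a = -0.87, b = 0.24, c = 1.
  Discriminant D = b^2 - 4ac = (0.24)^2 - 4*(-0.87)*1 = 0.0576 - (-3.48) = 3.5376.
  D >= 0, so the roots are real: z = (-b +/- sqrt(D)) / (2a) = (-0.24 +/- 1.880851) / (-1.74).
    z_1 = (-0.24 + 1.880851) / (-1.74) = -0.943,   |z_1| = 0.943.
    z_2 = (-0.24 - 1.880851) / (-1.74) = 1.2189,   |z_2| = 1.2189.
Moduli of all roots: 5.0000, 0.9430, 1.2189.
All moduli strictly greater than 1? No.
Verdict: Not invertible.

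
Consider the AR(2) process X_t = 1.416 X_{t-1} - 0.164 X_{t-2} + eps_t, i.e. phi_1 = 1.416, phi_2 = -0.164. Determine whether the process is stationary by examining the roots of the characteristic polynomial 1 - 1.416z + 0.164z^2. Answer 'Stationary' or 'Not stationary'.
\text{Not stationary}

The AR(p) characteristic polynomial is P(z) = 1 - 1.416z + 0.164z^2.
Stationarity requires all roots to lie outside the unit circle, i.e. |z| > 1 for every root.
Set 1 + (-1.416) z + (0.164) z^2 = 0, i.e. a z^2 + b z + c = 0 with a = 0.164, b = -1.416, c = 1.
Discriminant D = b^2 - 4ac = (-1.416)^2 - 4*(0.164)*1 = 2.005056 - (0.656) = 1.349056.
D >= 0, so the roots are real: z = (-b +/- sqrt(D)) / (2a) = (1.416 +/- 1.161489) / (0.328).
  z_1 = (1.416 + 1.161489) / (0.328) = 7.8582,   |z_1| = 7.8582.
  z_2 = (1.416 - 1.161489) / (0.328) = 0.7759,   |z_2| = 0.7759.
Moduli of all roots: 7.8582, 0.7759.
All moduli strictly greater than 1? No.
Verdict: Not stationary.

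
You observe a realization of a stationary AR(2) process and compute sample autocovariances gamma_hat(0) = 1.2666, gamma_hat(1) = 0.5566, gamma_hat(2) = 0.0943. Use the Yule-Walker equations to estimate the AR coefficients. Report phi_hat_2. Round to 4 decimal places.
\hat\phi_{2} = -0.1471

The Yule-Walker equations for an AR(p) process read, in matrix form,
  Gamma_p phi = r_p,   with   (Gamma_p)_{ij} = gamma(|i - j|),
                       (r_p)_i = gamma(i),   i,j = 1..p.
Substitute the sample gammas (Toeplitz matrix and right-hand side of size 2):
  Gamma_p = [[1.2666, 0.5566], [0.5566, 1.2666]]
  r_p     = [0.5566, 0.0943]
Written out:
  1.2666 phi_1 + 0.5566 phi_2 = 0.5566
  0.5566 phi_1 + 1.2666 phi_2 = 0.0943
Solve by Cramer's rule:
  det = gamma(0)^2 - gamma(1)^2 = (1.2666)^2 - (0.5566)^2 = 1.60427556 - 0.30980356 = 1.294472
  phi_hat_1 = [gamma(1) gamma(0) - gamma(1) gamma(2)] / det = [(0.5566)(1.2666) - (0.5566)(0.0943)] / 1.294472 = 0.65250218 / 1.294472 = 0.5041
  phi_hat_2 = [gamma(0) gamma(2) - gamma(1)^2] / det = [(1.2666)(0.0943) - (0.5566)^2] / 1.294472 = -0.19036318 / 1.294472 = -0.1471
So phi_hat = [0.5041, -0.1471].
Therefore phi_hat_2 = -0.1471.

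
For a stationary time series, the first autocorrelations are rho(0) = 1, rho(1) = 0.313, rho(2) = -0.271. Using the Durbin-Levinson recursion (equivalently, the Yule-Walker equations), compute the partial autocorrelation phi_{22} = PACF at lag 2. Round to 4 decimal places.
\phi_{22} = -0.4090

The PACF at lag k is phi_{kk}, the last component of the solution
to the Yule-Walker system G_k phi = r_k where
  (G_k)_{ij} = rho(|i - j|), (r_k)_i = rho(i), i,j = 1..k.
Equivalently, Durbin-Levinson gives phi_{kk} iteratively:
  phi_{11} = rho(1)
  phi_{kk} = [rho(k) - sum_{j=1..k-1} phi_{k-1,j} rho(k-j)]
            / [1 - sum_{j=1..k-1} phi_{k-1,j} rho(j)],
  phi_{k,j} = phi_{k-1,j} - phi_{kk} phi_{k-1,k-j},  j = 1..k-1.
Step k = 1:
  phi_11 = rho(1) = 0.313.
Step k = 2:
  phi_22 = [rho(2) - phi_11 rho(1)] / [1 - phi_11 rho(1)] = [-0.271 - (0.313)(0.313)] / [1 - (0.313)(0.313)]
         = -0.368969 / 0.902031 = -0.409.
Therefore phi_{22} = -0.4090.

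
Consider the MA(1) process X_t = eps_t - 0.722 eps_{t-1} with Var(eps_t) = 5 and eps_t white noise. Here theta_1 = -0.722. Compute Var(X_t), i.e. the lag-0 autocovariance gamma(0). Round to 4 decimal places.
\gamma(0) = 7.6064

For an MA(q) process X_t = eps_t + sum_i theta_i eps_{t-i} with
Var(eps_t) = sigma^2, the variance is
  gamma(0) = sigma^2 * (1 + sum_i theta_i^2).
  sum_i theta_i^2 = (-0.722)^2 = 0.521284.
  gamma(0) = 5 * (1 + 0.521284) = 5 * 1.521284 = 7.60642, which rounds to 7.6064.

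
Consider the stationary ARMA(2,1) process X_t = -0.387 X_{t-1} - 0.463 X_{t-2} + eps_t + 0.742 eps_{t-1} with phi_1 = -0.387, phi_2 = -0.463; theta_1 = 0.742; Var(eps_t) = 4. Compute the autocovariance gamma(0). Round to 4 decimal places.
\gamma(0) = 6.3395

Multiply the model equation by X_{t-k} and take expectations. With theta_0 = psi_0 = 1 and psi_j the MA(infinity) weights, this gives
  gamma(k) - sum_i phi_i gamma(k-i) = c_k,
  c_k = sigma^2 * sum_{j=k..q} theta_j psi_{j-k}   (c_k = 0 for k > q),
using gamma(-m) = gamma(m).
psi-weights needed (psi_j = theta_j + sum_i phi_i psi_{j-i}):
  psi_1 = theta_1 + phi_1 = 0.742 + (-0.387) = 0.355
Right-hand sides:
  c_0 = sigma^2 (1 + theta_1 psi_1) = 4 * (1 + (0.742)(0.355)) = 4 * 1.26341 = 5.05364
  c_1 = sigma^2 theta_1 = 4 * (0.742) = 2.968
  c_2 = 0
Equations for k = 0, 1, 2 (AR order 2, c_2 = 0):
  (E0) gamma(0) = phi_1 gamma(1) + phi_2 gamma(2) + c_0
  (E1) gamma(1) = phi_1 gamma(0) + phi_2 gamma(1) + c_1
  (E2) gamma(2) = phi_1 gamma(1) + phi_2 gamma(0)
From (E1): gamma(1) = A gamma(0) + B with
  A = phi_1 / (1 - phi_2) = -0.387 / 1.463 = -0.264525,   B = c_1 / (1 - phi_2) = 2.968 / 1.463 = 2.028708.
Insert (E2) into (E0): gamma(0) (1 - phi_2^2) = phi_1 (1 + phi_2) gamma(1) + c_0.
  phi_1 (1 + phi_2) = (-0.387)(0.537) = -0.207819,   1 - phi_2^2 = 0.785631.
Replace gamma(1) by A gamma(0) + B and collect gamma(0):
  gamma(0) [0.785631 - (-0.207819)(-0.264525)] = (-0.207819)(2.028708) + 5.05364
  gamma(0) * 0.730658 = 4.632036
  gamma(0) = 4.632036 / 0.730658 = 6.339543.
Therefore gamma(0) = 6.3395 (to 4 decimal places).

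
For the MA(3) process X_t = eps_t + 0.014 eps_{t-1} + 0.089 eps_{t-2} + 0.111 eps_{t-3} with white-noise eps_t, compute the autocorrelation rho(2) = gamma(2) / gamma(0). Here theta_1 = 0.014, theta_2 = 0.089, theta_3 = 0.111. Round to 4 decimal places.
\rho(2) = 0.0887

For an MA(q) process with theta_0 = 1, the autocovariance is
  gamma(k) = sigma^2 * sum_{i=0..q-k} theta_i * theta_{i+k},
and rho(k) = gamma(k) / gamma(0). Sigma^2 cancels.
  numerator   = (1)*(0.089) + (0.014)*(0.111) = 0.090554.
  denominator = (1)^2 + (0.014)^2 + (0.089)^2 + (0.111)^2 = 1.020438.
  rho(2) = 0.090554 / 1.020438 = 0.0887.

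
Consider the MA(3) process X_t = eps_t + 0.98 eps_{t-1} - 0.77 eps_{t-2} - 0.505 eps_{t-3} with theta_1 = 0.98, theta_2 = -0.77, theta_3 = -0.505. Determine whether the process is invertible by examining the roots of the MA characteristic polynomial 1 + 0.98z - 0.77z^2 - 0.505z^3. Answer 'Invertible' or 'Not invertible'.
\text{Not invertible}

The MA(q) characteristic polynomial is P(z) = 1 + 0.98z - 0.77z^2 - 0.505z^3.
Invertibility requires all roots to lie outside the unit circle, i.e. |z| > 1 for every root.
Degree 3: look for a simple real root z0 first, then factor out (1 - z/z0) and solve the remaining quadratic.
Testing z0 = -2: P(-2) = 1 + (0.98)(-2) + (-0.77)(-2)^2 + (-0.505)(-2)^3
  = 1 + (-1.96) + (-3.08) + (4.04) = 0.  So z_0 = -2 is a root, |z_0| = 2.
Divide out the factor (1 + 0.5 z) = (1 - z/z0) (since 1/z0 = -0.5):
  P(z) = (1 + 0.5 z)(1 + (0.48) z + (-1.01) z^2)
  [check: z-coef 0.48 - (-0.5) = 0.98; z^2-coef -1.01 - (-0.5)(0.48) = -0.77; z^3-coef -(-0.5)(-1.01) = -0.505.]
Remaining roots from the quadratic factor 1 + (0.48) z + (-1.01) z^2:
  Set 1 + (0.48) z + (-1.01) z^2 = 0, i.e. a z^2 + b z + c = 0 with a = -1.01, b = 0.48, c = 1.
  Discriminant D = b^2 - 4ac = (0.48)^2 - 4*(-1.01)*1 = 0.2304 - (-4.04) = 4.2704.
  D >= 0, so the roots are real: z = (-b +/- sqrt(D)) / (2a) = (-0.48 +/- 2.066495) / (-2.02).
    z_1 = (-0.48 + 2.066495) / (-2.02) = -0.7854,   |z_1| = 0.7854.
    z_2 = (-0.48 - 2.066495) / (-2.02) = 1.2606,   |z_2| = 1.2606.
Moduli of all roots: 2.0000, 0.7854, 1.2606.
All moduli strictly greater than 1? No.
Verdict: Not invertible.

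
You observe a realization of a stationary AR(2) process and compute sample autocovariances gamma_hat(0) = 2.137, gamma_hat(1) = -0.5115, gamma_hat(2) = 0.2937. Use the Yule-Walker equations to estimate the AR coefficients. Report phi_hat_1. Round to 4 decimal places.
\hat\phi_{1} = -0.2190

The Yule-Walker equations for an AR(p) process read, in matrix form,
  Gamma_p phi = r_p,   with   (Gamma_p)_{ij} = gamma(|i - j|),
                       (r_p)_i = gamma(i),   i,j = 1..p.
Substitute the sample gammas (Toeplitz matrix and right-hand side of size 2):
  Gamma_p = [[2.137, -0.5115], [-0.5115, 2.137]]
  r_p     = [-0.5115, 0.2937]
Written out:
  2.137 phi_1 - 0.5115 phi_2 = -0.5115
  -0.5115 phi_1 + 2.137 phi_2 = 0.2937
Solve by Cramer's rule:
  det = gamma(0)^2 - gamma(1)^2 = (2.137)^2 - (-0.5115)^2 = 4.566769 - 0.26163225 = 4.30513675
  phi_hat_1 = [gamma(1) gamma(0) - gamma(1) gamma(2)] / det = [(-0.5115)(2.137) - (-0.5115)(0.2937)] / 4.30513675 = -0.94284795 / 4.30513675 = -0.219
  phi_hat_2 = [gamma(0) gamma(2) - gamma(1)^2] / det = [(2.137)(0.2937) - (-0.5115)^2] / 4.30513675 = 0.36600465 / 4.30513675 = 0.085
So phi_hat = [-0.2190, 0.0850].
Therefore phi_hat_1 = -0.2190.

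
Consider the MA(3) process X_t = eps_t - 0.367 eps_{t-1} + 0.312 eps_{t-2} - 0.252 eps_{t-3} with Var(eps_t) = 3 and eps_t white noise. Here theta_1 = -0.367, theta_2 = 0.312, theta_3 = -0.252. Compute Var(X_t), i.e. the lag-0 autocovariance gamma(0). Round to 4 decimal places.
\gamma(0) = 3.8866

For an MA(q) process X_t = eps_t + sum_i theta_i eps_{t-i} with
Var(eps_t) = sigma^2, the variance is
  gamma(0) = sigma^2 * (1 + sum_i theta_i^2).
  sum_i theta_i^2 = (-0.367)^2 + (0.312)^2 + (-0.252)^2 = 0.134689 + 0.097344 + 0.063504 = 0.295537.
  gamma(0) = 3 * (1 + 0.295537) = 3 * 1.295537 = 3.886611, which rounds to 3.8866.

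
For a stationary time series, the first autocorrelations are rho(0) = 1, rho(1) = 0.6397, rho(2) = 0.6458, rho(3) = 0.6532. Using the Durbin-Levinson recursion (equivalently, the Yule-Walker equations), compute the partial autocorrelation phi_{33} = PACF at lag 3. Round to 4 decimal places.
\phi_{33} = 0.3011

The PACF at lag k is phi_{kk}, the last component of the solution
to the Yule-Walker system G_k phi = r_k where
  (G_k)_{ij} = rho(|i - j|), (r_k)_i = rho(i), i,j = 1..k.
Equivalently, Durbin-Levinson gives phi_{kk} iteratively:
  phi_{11} = rho(1)
  phi_{kk} = [rho(k) - sum_{j=1..k-1} phi_{k-1,j} rho(k-j)]
            / [1 - sum_{j=1..k-1} phi_{k-1,j} rho(j)],
  phi_{k,j} = phi_{k-1,j} - phi_{kk} phi_{k-1,k-j},  j = 1..k-1.
Step k = 1:
  phi_11 = rho(1) = 0.6397.
Step k = 2:
  phi_22 = [rho(2) - phi_11 rho(1)] / [1 - phi_11 rho(1)] = [0.6458 - (0.6397)(0.6397)] / [1 - (0.6397)(0.6397)]
         = 0.23658391 / 0.59078391 = 0.400458.
  Update: phi_21 = phi_11 - phi_22 phi_11 = 0.6397 - (0.400458)(0.6397) = 0.383527.
Step k = 3:
  phi_33 = [rho(3) - phi_21 rho(2) - phi_22 rho(1)] / [1 - phi_21 rho(1) - phi_22 rho(2)]
    numerator   = 0.6532 - (0.383527)(0.6458) - (0.400458)(0.6397) = 0.14934536
    denominator = 1 - (0.383527)(0.6397) - (0.400458)(0.6458) = 0.49604208
  phi_33 = 0.14934536 / 0.49604208 = 0.3011.
Therefore phi_{33} = 0.3011.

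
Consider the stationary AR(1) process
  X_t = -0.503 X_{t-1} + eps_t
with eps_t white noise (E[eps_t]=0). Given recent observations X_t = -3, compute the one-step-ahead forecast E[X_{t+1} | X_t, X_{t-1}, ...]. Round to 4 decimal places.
E[X_{t+1} \mid \mathcal F_t] = 1.5090

For an AR(p) model X_t = c + sum_i phi_i X_{t-i} + eps_t, the
one-step-ahead conditional mean is
  E[X_{t+1} | X_t, ...] = c + sum_i phi_i X_{t+1-i}.
Substitute known values:
  E[X_{t+1} | ...] = (-0.503) * (-3)
                   = 1.5090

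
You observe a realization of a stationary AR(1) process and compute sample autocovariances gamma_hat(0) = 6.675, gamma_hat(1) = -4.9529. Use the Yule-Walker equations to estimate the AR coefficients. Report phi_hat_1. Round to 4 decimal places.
\hat\phi_{1} = -0.7420

The Yule-Walker equations for an AR(p) process read, in matrix form,
  Gamma_p phi = r_p,   with   (Gamma_p)_{ij} = gamma(|i - j|),
                       (r_p)_i = gamma(i),   i,j = 1..p.
Substitute the sample gammas (Toeplitz matrix and right-hand side of size 1):
  Gamma_p = [[6.675]]
  r_p     = [-4.9529]
With p = 1 this is the single equation gamma(0) phi_1 = gamma(1):
  phi_hat_1 = gamma(1) / gamma(0) = -4.9529 / 6.675 = -0.7420.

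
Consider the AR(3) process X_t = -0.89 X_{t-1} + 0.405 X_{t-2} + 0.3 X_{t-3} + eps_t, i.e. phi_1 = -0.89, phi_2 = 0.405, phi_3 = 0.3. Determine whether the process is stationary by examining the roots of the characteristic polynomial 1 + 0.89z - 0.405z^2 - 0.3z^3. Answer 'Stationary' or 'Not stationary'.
\text{Stationary}

The AR(p) characteristic polynomial is P(z) = 1 + 0.89z - 0.405z^2 - 0.3z^3.
Stationarity requires all roots to lie outside the unit circle, i.e. |z| > 1 for every root.
Degree 3: look for a simple real root z0 first, then factor out (1 - z/z0) and solve the remaining quadratic.
Testing z0 = -2: P(-2) = 1 + (0.89)(-2) + (-0.405)(-2)^2 + (-0.3)(-2)^3
  = 1 + (-1.78) + (-1.62) + (2.4) = 0.  So z_0 = -2 is a root, |z_0| = 2.
Divide out the factor (1 + 0.5 z) = (1 - z/z0) (since 1/z0 = -0.5):
  P(z) = (1 + 0.5 z)(1 + (0.39) z + (-0.6) z^2)
  [check: z-coef 0.39 - (-0.5) = 0.89; z^2-coef -0.6 - (-0.5)(0.39) = -0.405; z^3-coef -(-0.5)(-0.6) = -0.3.]
Remaining roots from the quadratic factor 1 + (0.39) z + (-0.6) z^2:
  Set 1 + (0.39) z + (-0.6) z^2 = 0, i.e. a z^2 + b z + c = 0 with a = -0.6, b = 0.39, c = 1.
  Discriminant D = b^2 - 4ac = (0.39)^2 - 4*(-0.6)*1 = 0.1521 - (-2.4) = 2.5521.
  D >= 0, so the roots are real: z = (-b +/- sqrt(D)) / (2a) = (-0.39 +/- 1.597529) / (-1.2).
    z_1 = (-0.39 + 1.597529) / (-1.2) = -1.0063,   |z_1| = 1.0063.
    z_2 = (-0.39 - 1.597529) / (-1.2) = 1.6563,   |z_2| = 1.6563.
Moduli of all roots: 2.0000, 1.0063, 1.6563.
All moduli strictly greater than 1? Yes.
Verdict: Stationary.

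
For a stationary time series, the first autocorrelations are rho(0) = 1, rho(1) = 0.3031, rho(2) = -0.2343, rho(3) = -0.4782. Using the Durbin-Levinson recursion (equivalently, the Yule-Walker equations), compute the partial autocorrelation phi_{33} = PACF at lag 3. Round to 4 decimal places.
\phi_{33} = -0.3449

The PACF at lag k is phi_{kk}, the last component of the solution
to the Yule-Walker system G_k phi = r_k where
  (G_k)_{ij} = rho(|i - j|), (r_k)_i = rho(i), i,j = 1..k.
Equivalently, Durbin-Levinson gives phi_{kk} iteratively:
  phi_{11} = rho(1)
  phi_{kk} = [rho(k) - sum_{j=1..k-1} phi_{k-1,j} rho(k-j)]
            / [1 - sum_{j=1..k-1} phi_{k-1,j} rho(j)],
  phi_{k,j} = phi_{k-1,j} - phi_{kk} phi_{k-1,k-j},  j = 1..k-1.
Step k = 1:
  phi_11 = rho(1) = 0.3031.
Step k = 2:
  phi_22 = [rho(2) - phi_11 rho(1)] / [1 - phi_11 rho(1)] = [-0.2343 - (0.3031)(0.3031)] / [1 - (0.3031)(0.3031)]
         = -0.32616961 / 0.90813039 = -0.359166.
  Update: phi_21 = phi_11 - phi_22 phi_11 = 0.3031 - (-0.359166)(0.3031) = 0.411963.
Step k = 3:
  phi_33 = [rho(3) - phi_21 rho(2) - phi_22 rho(1)] / [1 - phi_21 rho(1) - phi_22 rho(2)]
    numerator   = -0.4782 - (0.411963)(-0.2343) - (-0.359166)(0.3031) = -0.27281378
    denominator = 1 - (0.411963)(0.3031) - (-0.359166)(-0.2343) = 0.79098134
  phi_33 = -0.27281378 / 0.79098134 = -0.3449.
Therefore phi_{33} = -0.3449.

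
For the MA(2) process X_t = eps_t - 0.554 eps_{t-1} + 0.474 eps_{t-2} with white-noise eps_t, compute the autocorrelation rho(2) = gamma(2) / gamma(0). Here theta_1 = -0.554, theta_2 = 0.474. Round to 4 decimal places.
\rho(2) = 0.3095

For an MA(q) process with theta_0 = 1, the autocovariance is
  gamma(k) = sigma^2 * sum_{i=0..q-k} theta_i * theta_{i+k},
and rho(k) = gamma(k) / gamma(0). Sigma^2 cancels.
  numerator   = (1)*(0.474) = 0.474.
  denominator = (1)^2 + (-0.554)^2 + (0.474)^2 = 1.531592.
  rho(2) = 0.474 / 1.531592 = 0.3095.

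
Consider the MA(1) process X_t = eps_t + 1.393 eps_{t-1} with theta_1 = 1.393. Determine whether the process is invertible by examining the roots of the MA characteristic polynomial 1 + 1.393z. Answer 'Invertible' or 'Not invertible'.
\text{Not invertible}

The MA(q) characteristic polynomial is P(z) = 1 + 1.393z.
Invertibility requires all roots to lie outside the unit circle, i.e. |z| > 1 for every root.
This is linear in z: 1 + (1.393) z = 0  =>  z = -1/(1.393) = -0.717875,  |z| = 0.717875.
Moduli of all roots: 0.7179.
All moduli strictly greater than 1? No.
Verdict: Not invertible.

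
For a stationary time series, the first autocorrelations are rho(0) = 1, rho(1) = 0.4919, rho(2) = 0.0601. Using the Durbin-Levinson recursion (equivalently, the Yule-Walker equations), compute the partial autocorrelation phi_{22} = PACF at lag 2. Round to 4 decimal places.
\phi_{22} = -0.2399

The PACF at lag k is phi_{kk}, the last component of the solution
to the Yule-Walker system G_k phi = r_k where
  (G_k)_{ij} = rho(|i - j|), (r_k)_i = rho(i), i,j = 1..k.
Equivalently, Durbin-Levinson gives phi_{kk} iteratively:
  phi_{11} = rho(1)
  phi_{kk} = [rho(k) - sum_{j=1..k-1} phi_{k-1,j} rho(k-j)]
            / [1 - sum_{j=1..k-1} phi_{k-1,j} rho(j)],
  phi_{k,j} = phi_{k-1,j} - phi_{kk} phi_{k-1,k-j},  j = 1..k-1.
Step k = 1:
  phi_11 = rho(1) = 0.4919.
Step k = 2:
  phi_22 = [rho(2) - phi_11 rho(1)] / [1 - phi_11 rho(1)] = [0.0601 - (0.4919)(0.4919)] / [1 - (0.4919)(0.4919)]
         = -0.18186561 / 0.75803439 = -0.2399.
Therefore phi_{22} = -0.2399.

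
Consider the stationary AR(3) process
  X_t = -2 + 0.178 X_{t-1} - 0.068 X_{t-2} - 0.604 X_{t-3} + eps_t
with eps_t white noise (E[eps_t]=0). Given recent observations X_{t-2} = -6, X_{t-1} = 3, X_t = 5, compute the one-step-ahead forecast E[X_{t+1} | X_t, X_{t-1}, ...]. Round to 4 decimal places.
E[X_{t+1} \mid \mathcal F_t] = 2.3100

For an AR(p) model X_t = c + sum_i phi_i X_{t-i} + eps_t, the
one-step-ahead conditional mean is
  E[X_{t+1} | X_t, ...] = c + sum_i phi_i X_{t+1-i}.
Substitute known values:
  E[X_{t+1} | ...] = -2 + (0.178) * (5) + (-0.068) * (3) + (-0.604) * (-6)
                   = 2.3100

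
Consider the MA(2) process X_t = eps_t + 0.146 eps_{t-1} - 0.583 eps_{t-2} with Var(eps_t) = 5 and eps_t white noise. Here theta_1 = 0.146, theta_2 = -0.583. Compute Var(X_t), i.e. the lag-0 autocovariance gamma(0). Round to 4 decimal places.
\gamma(0) = 6.8060

For an MA(q) process X_t = eps_t + sum_i theta_i eps_{t-i} with
Var(eps_t) = sigma^2, the variance is
  gamma(0) = sigma^2 * (1 + sum_i theta_i^2).
  sum_i theta_i^2 = (0.146)^2 + (-0.583)^2 = 0.021316 + 0.339889 = 0.361205.
  gamma(0) = 5 * (1 + 0.361205) = 5 * 1.361205 = 6.806025, which rounds to 6.8060.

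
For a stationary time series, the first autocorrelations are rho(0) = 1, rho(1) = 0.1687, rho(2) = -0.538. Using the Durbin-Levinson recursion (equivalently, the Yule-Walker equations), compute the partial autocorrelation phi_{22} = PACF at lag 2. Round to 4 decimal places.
\phi_{22} = -0.5831

The PACF at lag k is phi_{kk}, the last component of the solution
to the Yule-Walker system G_k phi = r_k where
  (G_k)_{ij} = rho(|i - j|), (r_k)_i = rho(i), i,j = 1..k.
Equivalently, Durbin-Levinson gives phi_{kk} iteratively:
  phi_{11} = rho(1)
  phi_{kk} = [rho(k) - sum_{j=1..k-1} phi_{k-1,j} rho(k-j)]
            / [1 - sum_{j=1..k-1} phi_{k-1,j} rho(j)],
  phi_{k,j} = phi_{k-1,j} - phi_{kk} phi_{k-1,k-j},  j = 1..k-1.
Step k = 1:
  phi_11 = rho(1) = 0.1687.
Step k = 2:
  phi_22 = [rho(2) - phi_11 rho(1)] / [1 - phi_11 rho(1)] = [-0.538 - (0.1687)(0.1687)] / [1 - (0.1687)(0.1687)]
         = -0.56645969 / 0.97154031 = -0.5831.
Therefore phi_{22} = -0.5831.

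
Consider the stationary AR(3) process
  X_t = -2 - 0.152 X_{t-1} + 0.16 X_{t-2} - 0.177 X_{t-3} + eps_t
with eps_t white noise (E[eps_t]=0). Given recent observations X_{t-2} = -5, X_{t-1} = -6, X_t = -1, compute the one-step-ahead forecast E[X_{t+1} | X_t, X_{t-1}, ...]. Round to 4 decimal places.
E[X_{t+1} \mid \mathcal F_t] = -1.9230

For an AR(p) model X_t = c + sum_i phi_i X_{t-i} + eps_t, the
one-step-ahead conditional mean is
  E[X_{t+1} | X_t, ...] = c + sum_i phi_i X_{t+1-i}.
Substitute known values:
  E[X_{t+1} | ...] = -2 + (-0.152) * (-1) + (0.16) * (-6) + (-0.177) * (-5)
                   = -1.9230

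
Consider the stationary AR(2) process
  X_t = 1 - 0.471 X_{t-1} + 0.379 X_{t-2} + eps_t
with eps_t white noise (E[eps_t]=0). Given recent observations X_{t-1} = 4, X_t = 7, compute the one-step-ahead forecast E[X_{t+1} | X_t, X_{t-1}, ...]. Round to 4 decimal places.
E[X_{t+1} \mid \mathcal F_t] = -0.7810

For an AR(p) model X_t = c + sum_i phi_i X_{t-i} + eps_t, the
one-step-ahead conditional mean is
  E[X_{t+1} | X_t, ...] = c + sum_i phi_i X_{t+1-i}.
Substitute known values:
  E[X_{t+1} | ...] = 1 + (-0.471) * (7) + (0.379) * (4)
                   = -0.7810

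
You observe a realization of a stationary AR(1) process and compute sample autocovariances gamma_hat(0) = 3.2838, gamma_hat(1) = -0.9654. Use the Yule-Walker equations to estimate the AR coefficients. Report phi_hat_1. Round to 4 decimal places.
\hat\phi_{1} = -0.2940

The Yule-Walker equations for an AR(p) process read, in matrix form,
  Gamma_p phi = r_p,   with   (Gamma_p)_{ij} = gamma(|i - j|),
                       (r_p)_i = gamma(i),   i,j = 1..p.
Substitute the sample gammas (Toeplitz matrix and right-hand side of size 1):
  Gamma_p = [[3.2838]]
  r_p     = [-0.9654]
With p = 1 this is the single equation gamma(0) phi_1 = gamma(1):
  phi_hat_1 = gamma(1) / gamma(0) = -0.9654 / 3.2838 = -0.2940.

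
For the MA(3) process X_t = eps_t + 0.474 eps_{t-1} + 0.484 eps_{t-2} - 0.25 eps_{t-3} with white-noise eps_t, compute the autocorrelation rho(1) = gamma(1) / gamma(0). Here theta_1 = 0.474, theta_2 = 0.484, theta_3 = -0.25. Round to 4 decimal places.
\rho(1) = 0.3828

For an MA(q) process with theta_0 = 1, the autocovariance is
  gamma(k) = sigma^2 * sum_{i=0..q-k} theta_i * theta_{i+k},
and rho(k) = gamma(k) / gamma(0). Sigma^2 cancels.
  numerator   = (1)*(0.474) + (0.474)*(0.484) + (0.484)*(-0.25) = 0.582416.
  denominator = (1)^2 + (0.474)^2 + (0.484)^2 + (-0.25)^2 = 1.521432.
  rho(1) = 0.582416 / 1.521432 = 0.3828.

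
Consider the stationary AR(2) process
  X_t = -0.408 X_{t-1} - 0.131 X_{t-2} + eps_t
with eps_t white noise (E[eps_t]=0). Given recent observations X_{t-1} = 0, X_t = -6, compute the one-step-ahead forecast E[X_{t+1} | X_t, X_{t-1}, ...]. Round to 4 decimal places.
E[X_{t+1} \mid \mathcal F_t] = 2.4480

For an AR(p) model X_t = c + sum_i phi_i X_{t-i} + eps_t, the
one-step-ahead conditional mean is
  E[X_{t+1} | X_t, ...] = c + sum_i phi_i X_{t+1-i}.
Substitute known values:
  E[X_{t+1} | ...] = (-0.408) * (-6) + (-0.131) * (0)
                   = 2.4480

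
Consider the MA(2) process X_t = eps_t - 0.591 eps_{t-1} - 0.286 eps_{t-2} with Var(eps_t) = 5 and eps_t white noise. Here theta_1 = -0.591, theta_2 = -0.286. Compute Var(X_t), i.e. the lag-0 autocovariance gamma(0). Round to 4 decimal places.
\gamma(0) = 7.1554

For an MA(q) process X_t = eps_t + sum_i theta_i eps_{t-i} with
Var(eps_t) = sigma^2, the variance is
  gamma(0) = sigma^2 * (1 + sum_i theta_i^2).
  sum_i theta_i^2 = (-0.591)^2 + (-0.286)^2 = 0.349281 + 0.081796 = 0.431077.
  gamma(0) = 5 * (1 + 0.431077) = 5 * 1.431077 = 7.155385, which rounds to 7.1554.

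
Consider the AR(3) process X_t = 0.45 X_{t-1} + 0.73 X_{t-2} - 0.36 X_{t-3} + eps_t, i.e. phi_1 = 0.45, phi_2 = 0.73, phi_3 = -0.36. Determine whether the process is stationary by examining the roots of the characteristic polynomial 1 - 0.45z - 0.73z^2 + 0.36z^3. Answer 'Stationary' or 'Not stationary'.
\text{Stationary}

The AR(p) characteristic polynomial is P(z) = 1 - 0.45z - 0.73z^2 + 0.36z^3.
Stationarity requires all roots to lie outside the unit circle, i.e. |z| > 1 for every root.
Degree 3: look for a simple real root z0 first, then factor out (1 - z/z0) and solve the remaining quadratic.
Testing z0 = 1.25: P(1.25) = 1 + (-0.45)(1.25) + (-0.73)(1.25)^2 + (0.36)(1.25)^3
  = 1 + (-0.5625) + (-1.140625) + (0.703125) = 0.  So z_0 = 1.25 is a root, |z_0| = 1.25.
Divide out the factor (1 - 0.8 z) = (1 - z/z0) (since 1/z0 = 0.8):
  P(z) = (1 - 0.8 z)(1 + (0.35) z + (-0.45) z^2)
  [check: z-coef 0.35 - (0.8) = -0.45; z^2-coef -0.45 - (0.8)(0.35) = -0.73; z^3-coef -(0.8)(-0.45) = 0.36.]
Remaining roots from the quadratic factor 1 + (0.35) z + (-0.45) z^2:
  Set 1 + (0.35) z + (-0.45) z^2 = 0, i.e. a z^2 + b z + c = 0 with a = -0.45, b = 0.35, c = 1.
  Discriminant D = b^2 - 4ac = (0.35)^2 - 4*(-0.45)*1 = 0.1225 - (-1.8) = 1.9225.
  D >= 0, so the roots are real: z = (-b +/- sqrt(D)) / (2a) = (-0.35 +/- 1.386542) / (-0.9).
    z_1 = (-0.35 + 1.386542) / (-0.9) = -1.1517,   |z_1| = 1.1517.
    z_2 = (-0.35 - 1.386542) / (-0.9) = 1.9295,   |z_2| = 1.9295.
Moduli of all roots: 1.2500, 1.1517, 1.9295.
All moduli strictly greater than 1? Yes.
Verdict: Stationary.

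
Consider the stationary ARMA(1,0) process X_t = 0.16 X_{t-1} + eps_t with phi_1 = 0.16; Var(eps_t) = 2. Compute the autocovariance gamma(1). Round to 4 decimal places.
\gamma(1) = 0.3284

Multiply the model equation by X_{t-k} and take expectations. With theta_0 = psi_0 = 1 and psi_j the MA(infinity) weights, this gives
  gamma(k) - sum_i phi_i gamma(k-i) = c_k,
  c_k = sigma^2 * sum_{j=k..q} theta_j psi_{j-k}   (c_k = 0 for k > q),
using gamma(-m) = gamma(m).
Pure AR (q = 0): c_0 = sigma^2 = 2, c_k = 0 for k >= 1.
Equations for k = 0 and k = 1 (AR order 1):
  gamma(0) = phi_1 gamma(1) + c_0
  gamma(1) = phi_1 gamma(0) + c_1
Substituting the second into the first: gamma(0) (1 - phi_1^2) = c_0 + phi_1 c_1, so
  gamma(0) = c_0 / (1 - phi_1^2) = 2 / (1 - (0.16)^2) = 2 / 0.9744 = 2.052545.
  gamma(1) = phi_1 gamma(0) = (0.16)(2.052545) = 0.328407.
Therefore gamma(1) = 0.3284 (to 4 decimal places).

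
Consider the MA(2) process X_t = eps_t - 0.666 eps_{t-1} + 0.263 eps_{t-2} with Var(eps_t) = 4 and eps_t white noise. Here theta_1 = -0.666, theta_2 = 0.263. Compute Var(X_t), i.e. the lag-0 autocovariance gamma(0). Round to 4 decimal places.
\gamma(0) = 6.0509

For an MA(q) process X_t = eps_t + sum_i theta_i eps_{t-i} with
Var(eps_t) = sigma^2, the variance is
  gamma(0) = sigma^2 * (1 + sum_i theta_i^2).
  sum_i theta_i^2 = (-0.666)^2 + (0.263)^2 = 0.443556 + 0.069169 = 0.512725.
  gamma(0) = 4 * (1 + 0.512725) = 4 * 1.512725 = 6.0509.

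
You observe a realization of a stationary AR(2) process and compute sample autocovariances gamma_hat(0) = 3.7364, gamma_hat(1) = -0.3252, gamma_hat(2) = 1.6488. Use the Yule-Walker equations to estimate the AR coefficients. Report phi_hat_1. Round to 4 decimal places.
\hat\phi_{1} = -0.0490

The Yule-Walker equations for an AR(p) process read, in matrix form,
  Gamma_p phi = r_p,   with   (Gamma_p)_{ij} = gamma(|i - j|),
                       (r_p)_i = gamma(i),   i,j = 1..p.
Substitute the sample gammas (Toeplitz matrix and right-hand side of size 2):
  Gamma_p = [[3.7364, -0.3252], [-0.3252, 3.7364]]
  r_p     = [-0.3252, 1.6488]
Written out:
  3.7364 phi_1 - 0.3252 phi_2 = -0.3252
  -0.3252 phi_1 + 3.7364 phi_2 = 1.6488
Solve by Cramer's rule:
  det = gamma(0)^2 - gamma(1)^2 = (3.7364)^2 - (-0.3252)^2 = 13.96068496 - 0.10575504 = 13.85492992
  phi_hat_1 = [gamma(1) gamma(0) - gamma(1) gamma(2)] / det = [(-0.3252)(3.7364) - (-0.3252)(1.6488)] / 13.85492992 = -0.67888752 / 13.85492992 = -0.049
  phi_hat_2 = [gamma(0) gamma(2) - gamma(1)^2] / det = [(3.7364)(1.6488) - (-0.3252)^2] / 13.85492992 = 6.05482128 / 13.85492992 = 0.437
So phi_hat = [-0.0490, 0.4370].
Therefore phi_hat_1 = -0.0490.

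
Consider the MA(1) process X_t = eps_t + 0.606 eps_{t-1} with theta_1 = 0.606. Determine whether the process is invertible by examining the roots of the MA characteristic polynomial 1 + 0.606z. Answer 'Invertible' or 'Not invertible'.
\text{Invertible}

The MA(q) characteristic polynomial is P(z) = 1 + 0.606z.
Invertibility requires all roots to lie outside the unit circle, i.e. |z| > 1 for every root.
This is linear in z: 1 + (0.606) z = 0  =>  z = -1/(0.606) = -1.650165,  |z| = 1.650165.
Moduli of all roots: 1.6502.
All moduli strictly greater than 1? Yes.
Verdict: Invertible.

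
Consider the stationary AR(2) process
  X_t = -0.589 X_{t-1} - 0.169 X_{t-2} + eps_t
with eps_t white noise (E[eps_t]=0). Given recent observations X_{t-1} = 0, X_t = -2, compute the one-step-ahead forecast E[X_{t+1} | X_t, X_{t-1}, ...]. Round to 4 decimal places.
E[X_{t+1} \mid \mathcal F_t] = 1.1780

For an AR(p) model X_t = c + sum_i phi_i X_{t-i} + eps_t, the
one-step-ahead conditional mean is
  E[X_{t+1} | X_t, ...] = c + sum_i phi_i X_{t+1-i}.
Substitute known values:
  E[X_{t+1} | ...] = (-0.589) * (-2) + (-0.169) * (0)
                   = 1.1780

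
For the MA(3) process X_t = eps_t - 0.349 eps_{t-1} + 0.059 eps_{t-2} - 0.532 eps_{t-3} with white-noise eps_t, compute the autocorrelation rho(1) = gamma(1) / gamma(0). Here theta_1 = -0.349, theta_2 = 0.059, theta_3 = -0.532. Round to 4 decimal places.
\rho(1) = -0.2847

For an MA(q) process with theta_0 = 1, the autocovariance is
  gamma(k) = sigma^2 * sum_{i=0..q-k} theta_i * theta_{i+k},
and rho(k) = gamma(k) / gamma(0). Sigma^2 cancels.
  numerator   = (1)*(-0.349) + (-0.349)*(0.059) + (0.059)*(-0.532) = -0.400979.
  denominator = (1)^2 + (-0.349)^2 + (0.059)^2 + (-0.532)^2 = 1.408306.
  rho(1) = -0.400979 / 1.408306 = -0.2847.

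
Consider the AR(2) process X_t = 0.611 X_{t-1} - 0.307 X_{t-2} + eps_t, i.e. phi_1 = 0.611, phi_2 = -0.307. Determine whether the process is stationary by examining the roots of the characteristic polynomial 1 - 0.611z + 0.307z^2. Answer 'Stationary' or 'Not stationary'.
\text{Stationary}

The AR(p) characteristic polynomial is P(z) = 1 - 0.611z + 0.307z^2.
Stationarity requires all roots to lie outside the unit circle, i.e. |z| > 1 for every root.
Set 1 + (-0.611) z + (0.307) z^2 = 0, i.e. a z^2 + b z + c = 0 with a = 0.307, b = -0.611, c = 1.
Discriminant D = b^2 - 4ac = (-0.611)^2 - 4*(0.307)*1 = 0.373321 - (1.228) = -0.854679.
D < 0, so the roots are the complex-conjugate pair z = (-b +/- i sqrt(-D)) / (2a) = 0.9951 +/- 1.5057i.
For a conjugate pair |z|^2 = z * conj(z) = (product of roots) = c/a = 1/(0.307) = 3.257329, so |z| = sqrt(3.257329) = 1.8048 for both roots.
Moduli of all roots: 1.8048, 1.8048.
All moduli strictly greater than 1? Yes.
Verdict: Stationary.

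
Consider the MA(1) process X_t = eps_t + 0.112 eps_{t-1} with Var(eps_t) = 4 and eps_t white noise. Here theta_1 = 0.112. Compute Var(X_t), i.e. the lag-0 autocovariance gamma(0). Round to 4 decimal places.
\gamma(0) = 4.0502

For an MA(q) process X_t = eps_t + sum_i theta_i eps_{t-i} with
Var(eps_t) = sigma^2, the variance is
  gamma(0) = sigma^2 * (1 + sum_i theta_i^2).
  sum_i theta_i^2 = (0.112)^2 = 0.012544.
  gamma(0) = 4 * (1 + 0.012544) = 4 * 1.012544 = 4.050176, which rounds to 4.0502.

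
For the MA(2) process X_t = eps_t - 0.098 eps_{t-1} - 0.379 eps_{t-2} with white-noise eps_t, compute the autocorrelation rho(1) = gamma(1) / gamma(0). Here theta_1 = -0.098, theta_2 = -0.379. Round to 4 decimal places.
\rho(1) = -0.0528

For an MA(q) process with theta_0 = 1, the autocovariance is
  gamma(k) = sigma^2 * sum_{i=0..q-k} theta_i * theta_{i+k},
and rho(k) = gamma(k) / gamma(0). Sigma^2 cancels.
  numerator   = (1)*(-0.098) + (-0.098)*(-0.379) = -0.060858.
  denominator = (1)^2 + (-0.098)^2 + (-0.379)^2 = 1.153245.
  rho(1) = -0.060858 / 1.153245 = -0.0528.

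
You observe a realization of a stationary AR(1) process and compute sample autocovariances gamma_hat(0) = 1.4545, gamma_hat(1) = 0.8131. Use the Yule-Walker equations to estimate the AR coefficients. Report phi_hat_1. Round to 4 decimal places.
\hat\phi_{1} = 0.5590

The Yule-Walker equations for an AR(p) process read, in matrix form,
  Gamma_p phi = r_p,   with   (Gamma_p)_{ij} = gamma(|i - j|),
                       (r_p)_i = gamma(i),   i,j = 1..p.
Substitute the sample gammas (Toeplitz matrix and right-hand side of size 1):
  Gamma_p = [[1.4545]]
  r_p     = [0.8131]
With p = 1 this is the single equation gamma(0) phi_1 = gamma(1):
  phi_hat_1 = gamma(1) / gamma(0) = 0.8131 / 1.4545 = 0.5590.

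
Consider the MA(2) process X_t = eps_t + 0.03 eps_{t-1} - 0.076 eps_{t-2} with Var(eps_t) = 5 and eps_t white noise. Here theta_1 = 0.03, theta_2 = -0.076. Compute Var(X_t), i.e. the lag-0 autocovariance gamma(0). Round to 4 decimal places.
\gamma(0) = 5.0334

For an MA(q) process X_t = eps_t + sum_i theta_i eps_{t-i} with
Var(eps_t) = sigma^2, the variance is
  gamma(0) = sigma^2 * (1 + sum_i theta_i^2).
  sum_i theta_i^2 = (0.03)^2 + (-0.076)^2 = 0.0009 + 0.005776 = 0.006676.
  gamma(0) = 5 * (1 + 0.006676) = 5 * 1.006676 = 5.03338, which rounds to 5.0334.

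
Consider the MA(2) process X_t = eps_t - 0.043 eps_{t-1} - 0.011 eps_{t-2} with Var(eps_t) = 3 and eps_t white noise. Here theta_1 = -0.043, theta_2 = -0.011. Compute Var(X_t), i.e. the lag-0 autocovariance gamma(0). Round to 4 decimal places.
\gamma(0) = 3.0059

For an MA(q) process X_t = eps_t + sum_i theta_i eps_{t-i} with
Var(eps_t) = sigma^2, the variance is
  gamma(0) = sigma^2 * (1 + sum_i theta_i^2).
  sum_i theta_i^2 = (-0.043)^2 + (-0.011)^2 = 0.001849 + 0.000121 = 0.00197.
  gamma(0) = 3 * (1 + 0.00197) = 3 * 1.00197 = 3.00591, which rounds to 3.0059.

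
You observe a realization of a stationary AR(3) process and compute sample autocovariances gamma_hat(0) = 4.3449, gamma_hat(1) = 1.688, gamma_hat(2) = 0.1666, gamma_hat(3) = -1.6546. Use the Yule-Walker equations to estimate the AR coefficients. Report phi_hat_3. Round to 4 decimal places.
\hat\phi_{3} = -0.4150

The Yule-Walker equations for an AR(p) process read, in matrix form,
  Gamma_p phi = r_p,   with   (Gamma_p)_{ij} = gamma(|i - j|),
                       (r_p)_i = gamma(i),   i,j = 1..p.
Substitute the sample gammas (Toeplitz matrix and right-hand side of size 3):
  Gamma_p = [[4.3449, 1.688, 0.1666], [1.688, 4.3449, 1.688], [0.1666, 1.688, 4.3449]]
  r_p     = [1.688, 0.1666, -1.6546]
Written out (R1..R3):
  (R1) 4.3449 phi_1 + 1.688 phi_2 + 0.1666 phi_3 = 1.688
  (R2) 1.688 phi_1 + 4.3449 phi_2 + 1.688 phi_3 = 0.1666
  (R3) 0.1666 phi_1 + 1.688 phi_2 + 4.3449 phi_3 = -1.6546
Gaussian elimination:
  R2 <- R2 - (1.688/4.3449) R1 = R2 - (0.388501) R1:  3.68911 phi_2 + 1.623276 phi_3 = -0.48919
  R3 <- R3 - (0.1666/4.3449) R1 = R3 - (0.038344) R1:  1.623276 phi_2 + 4.338512 phi_3 = -1.719324
  R3 <- R3 - (1.623276/3.68911) R2 = R3 - (0.440018) R2:  3.624241 phi_3 = -1.504072
Back-substitution:
  phi_hat_3 = -1.504072 / 3.624241 = -0.415003
  phi_hat_2 = (-0.48919 - (1.623276)(-0.415003)) / 3.68911 = 0.050005
  phi_hat_1 = (1.688 - (1.688)(0.050005) - (0.1666)(-0.415003)) / 4.3449 = 0.384987
So phi_hat = [0.3850, 0.0500, -0.4150].
Therefore phi_hat_3 = -0.4150.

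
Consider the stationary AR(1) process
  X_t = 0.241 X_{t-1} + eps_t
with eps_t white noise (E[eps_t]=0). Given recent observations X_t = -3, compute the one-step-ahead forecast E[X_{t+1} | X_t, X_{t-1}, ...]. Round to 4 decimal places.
E[X_{t+1} \mid \mathcal F_t] = -0.7230

For an AR(p) model X_t = c + sum_i phi_i X_{t-i} + eps_t, the
one-step-ahead conditional mean is
  E[X_{t+1} | X_t, ...] = c + sum_i phi_i X_{t+1-i}.
Substitute known values:
  E[X_{t+1} | ...] = (0.241) * (-3)
                   = -0.7230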